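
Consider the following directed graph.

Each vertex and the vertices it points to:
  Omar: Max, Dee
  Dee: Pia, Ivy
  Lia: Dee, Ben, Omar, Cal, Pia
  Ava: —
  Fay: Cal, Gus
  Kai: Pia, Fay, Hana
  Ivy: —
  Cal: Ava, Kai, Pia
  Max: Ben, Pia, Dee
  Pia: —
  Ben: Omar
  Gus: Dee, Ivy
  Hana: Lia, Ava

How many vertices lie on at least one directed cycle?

8

A vertex is on a directed cycle iff it belongs to a strongly connected component of size ≥ 2 (or has a self-loop).
The vertices on cycles are {Ben, Cal, Fay, Kai, Lia, Max, Hana, Omar} — 8 in total.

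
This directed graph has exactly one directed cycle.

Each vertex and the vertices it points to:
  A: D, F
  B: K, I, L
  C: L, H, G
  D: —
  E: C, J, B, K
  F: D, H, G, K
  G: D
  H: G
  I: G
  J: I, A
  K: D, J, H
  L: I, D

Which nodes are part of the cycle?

A, F, J, K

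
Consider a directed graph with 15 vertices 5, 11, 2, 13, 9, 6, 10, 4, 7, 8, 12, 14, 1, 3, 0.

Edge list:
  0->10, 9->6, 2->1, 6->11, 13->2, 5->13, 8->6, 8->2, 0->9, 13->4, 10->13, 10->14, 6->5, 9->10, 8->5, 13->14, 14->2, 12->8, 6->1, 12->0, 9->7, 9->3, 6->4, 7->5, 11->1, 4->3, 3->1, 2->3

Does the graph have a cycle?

No

DFS with white/gray/black marking, starting from 9:
9 gray
  10 gray
    13 gray
      4 gray
        3 gray
          1 gray
          1 black
        3 black
      4 black
      14 gray
        2 gray
          2→3: 3 black — skip
          2→1: 1 black — skip
        2 black
      14 black
      13→2: 2 black — skip
    13 black
    10→14: 14 black — skip
  10 black
  7 gray
    5 gray
      5→13: 13 black — skip
    5 black
  7 black
  6 gray
    6→1: 1 black — skip
    6→4: 4 black — skip
    6→5: 5 black — skip
    11 gray
      11→1: 1 black — skip
    11 black
  6 black
  9→3: 3 black — skip
9 black
8 gray
  8→2: 2 black — skip
  8→5: 5 black — skip
  8→6: 6 black — skip
8 black
12 gray
  12→8: 8 black — skip
  0 gray
    0→9: 9 black — skip
    0→10: 10 black — skip
  0 black
12 black
Every edge goes to a white or black vertex — no back edge, so the graph is acyclic.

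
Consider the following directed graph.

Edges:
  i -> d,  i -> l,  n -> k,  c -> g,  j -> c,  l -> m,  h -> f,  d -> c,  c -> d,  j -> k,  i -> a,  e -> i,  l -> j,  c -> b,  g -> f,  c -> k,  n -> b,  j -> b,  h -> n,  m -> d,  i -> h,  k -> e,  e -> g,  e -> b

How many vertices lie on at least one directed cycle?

10

A vertex is on a directed cycle iff it belongs to a strongly connected component of size ≥ 2 (or has a self-loop).
The vertices on cycles are {c, d, e, h, i, j, k, l, m, n} — 10 in total.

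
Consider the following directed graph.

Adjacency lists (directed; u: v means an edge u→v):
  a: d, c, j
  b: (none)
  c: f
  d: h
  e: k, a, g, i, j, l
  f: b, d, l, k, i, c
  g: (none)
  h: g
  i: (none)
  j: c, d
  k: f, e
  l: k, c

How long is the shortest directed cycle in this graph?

2

For each vertex v, BFS finds the shortest path from v back to v.
The shortest such closed walk is k → e → k, length 2.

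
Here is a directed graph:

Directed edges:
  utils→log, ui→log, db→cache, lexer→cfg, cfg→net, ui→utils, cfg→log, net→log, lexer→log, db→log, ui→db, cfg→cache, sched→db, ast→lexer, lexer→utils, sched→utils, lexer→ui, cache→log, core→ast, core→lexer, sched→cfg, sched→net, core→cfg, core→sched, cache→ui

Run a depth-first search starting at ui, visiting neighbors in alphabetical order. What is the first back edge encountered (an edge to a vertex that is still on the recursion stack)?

cache->ui

DFS from ui (visiting neighbors in alphabetical order); mark gray on enter, black on exit:
ui gray
  db gray
    cache gray
      log gray
      log black
      cache→ui: ui is gray → back edge
First back edge: cache → ui.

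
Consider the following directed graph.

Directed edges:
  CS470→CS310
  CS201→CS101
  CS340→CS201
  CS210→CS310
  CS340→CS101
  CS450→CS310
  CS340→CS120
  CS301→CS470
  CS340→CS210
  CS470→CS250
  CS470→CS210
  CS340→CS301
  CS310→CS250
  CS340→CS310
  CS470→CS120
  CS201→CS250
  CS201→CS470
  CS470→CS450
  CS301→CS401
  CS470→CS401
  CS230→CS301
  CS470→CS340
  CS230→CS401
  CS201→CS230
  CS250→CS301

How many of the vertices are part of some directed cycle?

A vertex is on a directed cycle iff it belongs to a strongly connected component of size ≥ 2 (or has a self-loop).
The vertices on cycles are {CS201, CS210, CS230, CS250, CS301, CS310, CS340, CS450, CS470} — 9 in total.

9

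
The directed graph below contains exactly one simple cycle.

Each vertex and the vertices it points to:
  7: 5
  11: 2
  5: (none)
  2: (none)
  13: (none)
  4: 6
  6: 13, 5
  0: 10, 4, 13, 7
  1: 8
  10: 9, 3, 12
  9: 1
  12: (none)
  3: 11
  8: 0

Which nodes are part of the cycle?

DFS with gray/black marking from 0:
0 gray
  10 gray
    9 gray
      1 gray
        8 gray
          8→0: 0 is gray → back edge
Back edge closes the cycle 0 → 10 → 9 → 1 → 8 → 0; its vertices are {0, 1, 8, 9, 10}.

0, 1, 8, 9, 10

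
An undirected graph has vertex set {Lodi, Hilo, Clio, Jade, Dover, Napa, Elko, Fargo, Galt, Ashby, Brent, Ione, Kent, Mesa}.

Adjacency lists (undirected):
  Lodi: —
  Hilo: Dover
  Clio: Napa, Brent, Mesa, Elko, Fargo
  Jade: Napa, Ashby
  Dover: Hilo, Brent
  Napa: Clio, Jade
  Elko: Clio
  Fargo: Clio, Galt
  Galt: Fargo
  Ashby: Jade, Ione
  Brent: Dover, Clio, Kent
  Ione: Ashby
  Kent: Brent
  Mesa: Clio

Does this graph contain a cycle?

No

DFS, tracking each vertex's parent; an edge to a visited non-parent vertex closes a cycle.
Start from Clio:
visit Clio (parent –)
  visit Napa (parent Clio)
    Napa–Clio: parent, skip
    visit Jade (parent Napa)
      Jade–Napa: parent, skip
      visit Ashby (parent Jade)
        Ashby–Jade: parent, skip
        visit Ione (parent Ashby)
          Ione–Ashby: parent, skip
  visit Brent (parent Clio)
    visit Dover (parent Brent)
      visit Hilo (parent Dover)
        Hilo–Dover: parent, skip
      Dover–Brent: parent, skip
    Brent–Clio: parent, skip
    visit Kent (parent Brent)
      Kent–Brent: parent, skip
  visit Mesa (parent Clio)
    Mesa–Clio: parent, skip
  visit Elko (parent Clio)
    Elko–Clio: parent, skip
  visit Fargo (parent Clio)
    Fargo–Clio: parent, skip
    visit Galt (parent Fargo)
      Galt–Fargo: parent, skip
visit Lodi (parent –)
No non-parent visited neighbor found — the graph is a forest.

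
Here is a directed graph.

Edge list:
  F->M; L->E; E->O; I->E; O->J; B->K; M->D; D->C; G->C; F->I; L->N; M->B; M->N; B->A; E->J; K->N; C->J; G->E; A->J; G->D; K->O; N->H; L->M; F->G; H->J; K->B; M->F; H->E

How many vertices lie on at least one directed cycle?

4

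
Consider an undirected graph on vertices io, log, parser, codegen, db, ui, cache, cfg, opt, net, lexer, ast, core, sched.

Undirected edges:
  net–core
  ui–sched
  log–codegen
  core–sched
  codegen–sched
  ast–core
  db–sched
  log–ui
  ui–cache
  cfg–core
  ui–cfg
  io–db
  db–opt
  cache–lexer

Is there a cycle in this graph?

DFS, tracking each vertex's parent; an edge to a visited non-parent vertex closes a cycle.
Start from net:
visit net (parent –)
  visit core (parent net)
    visit ast (parent core)
      ast–core: parent, skip
    core–net: parent, skip
    visit sched (parent core)
      visit ui (parent sched)
        visit cfg (parent ui)
          cfg–core: core visited and ≠ parent → cycle
Cycle: core – sched – ui – cfg – core.

Yes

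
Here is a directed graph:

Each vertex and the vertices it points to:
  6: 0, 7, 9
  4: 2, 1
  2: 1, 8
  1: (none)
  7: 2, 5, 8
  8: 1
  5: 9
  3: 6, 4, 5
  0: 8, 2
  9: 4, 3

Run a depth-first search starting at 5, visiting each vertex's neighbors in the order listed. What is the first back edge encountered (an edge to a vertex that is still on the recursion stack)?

DFS from 5 (visiting each vertex's neighbors in the order listed); mark gray on enter, black on exit:
5 gray
  9 gray
    4 gray
      2 gray
        1 gray
        1 black
        8 gray
          8→1: 1 black — skip
        8 black
      2 black
      4→1: 1 black — skip
    4 black
    3 gray
      6 gray
        0 gray
          0→8: 8 black — skip
          0→2: 2 black — skip
        0 black
        7 gray
          7→2: 2 black — skip
          7→5: 5 is gray → back edge
First back edge: 7 → 5.

7->5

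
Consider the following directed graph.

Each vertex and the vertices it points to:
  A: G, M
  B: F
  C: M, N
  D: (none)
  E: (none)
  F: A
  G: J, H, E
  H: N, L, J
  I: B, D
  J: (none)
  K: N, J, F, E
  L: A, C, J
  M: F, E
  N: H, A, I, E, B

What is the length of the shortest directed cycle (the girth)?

2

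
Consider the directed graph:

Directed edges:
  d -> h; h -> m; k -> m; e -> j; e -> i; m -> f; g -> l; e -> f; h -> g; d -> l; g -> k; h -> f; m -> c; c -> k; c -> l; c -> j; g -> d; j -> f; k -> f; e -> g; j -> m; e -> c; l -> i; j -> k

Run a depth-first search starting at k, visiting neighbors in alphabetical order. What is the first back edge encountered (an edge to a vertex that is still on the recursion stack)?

j→k

DFS from k (visiting neighbors in alphabetical order); mark gray on enter, black on exit:
k gray
  f gray
  f black
  m gray
    c gray
      j gray
        j→f: f black — skip
        j→k: k is gray → back edge
First back edge: j → k.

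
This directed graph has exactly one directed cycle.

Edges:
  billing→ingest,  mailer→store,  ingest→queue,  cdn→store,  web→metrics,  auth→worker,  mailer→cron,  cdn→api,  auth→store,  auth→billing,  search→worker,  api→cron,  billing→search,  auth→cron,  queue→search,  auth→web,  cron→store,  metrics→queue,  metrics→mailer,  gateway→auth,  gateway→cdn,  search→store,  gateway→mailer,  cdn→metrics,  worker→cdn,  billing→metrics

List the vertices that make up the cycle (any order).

cdn, queue, search, worker, metrics

DFS with gray/black marking from worker:
worker gray
  cdn gray
    api gray
      cron gray
        store gray
        store black
      cron black
    api black
    cdn→store: store black — skip
    metrics gray
      queue gray
        search gray
          search→store: store black — skip
          search→worker: worker is gray → back edge
Back edge closes the cycle worker → cdn → metrics → queue → search → worker; its vertices are {cdn, queue, search, worker, metrics}.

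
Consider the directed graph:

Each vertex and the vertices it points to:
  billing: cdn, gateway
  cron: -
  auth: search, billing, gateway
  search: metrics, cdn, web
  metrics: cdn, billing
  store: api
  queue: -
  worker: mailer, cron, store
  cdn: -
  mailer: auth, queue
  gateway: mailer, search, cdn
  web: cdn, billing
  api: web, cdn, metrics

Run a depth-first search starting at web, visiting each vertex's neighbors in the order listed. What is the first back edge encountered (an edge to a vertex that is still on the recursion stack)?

DFS from web (visiting each vertex's neighbors in the order listed); mark gray on enter, black on exit:
web gray
  cdn gray
  cdn black
  billing gray
    billing→cdn: cdn black — skip
    gateway gray
      mailer gray
        auth gray
          search gray
            metrics gray
              metrics→cdn: cdn black — skip
              metrics→billing: billing is gray → back edge
First back edge: metrics → billing.

metrics->billing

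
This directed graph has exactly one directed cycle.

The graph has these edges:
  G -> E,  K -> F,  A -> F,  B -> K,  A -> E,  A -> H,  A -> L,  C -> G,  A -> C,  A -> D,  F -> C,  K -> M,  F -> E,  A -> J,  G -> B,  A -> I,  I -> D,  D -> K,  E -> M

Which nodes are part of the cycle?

B, C, F, G, K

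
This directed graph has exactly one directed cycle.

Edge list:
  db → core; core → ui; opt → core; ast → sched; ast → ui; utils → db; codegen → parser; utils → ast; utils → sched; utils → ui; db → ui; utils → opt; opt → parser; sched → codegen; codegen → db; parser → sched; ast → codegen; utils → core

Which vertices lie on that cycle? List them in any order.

sched, parser, codegen

DFS with gray/black marking from sched:
sched gray
  codegen gray
    db gray
      core gray
        ui gray
        ui black
      core black
      db→ui: ui black — skip
    db black
    parser gray
      parser→sched: sched is gray → back edge
Back edge closes the cycle sched → codegen → parser → sched; its vertices are {sched, parser, codegen}.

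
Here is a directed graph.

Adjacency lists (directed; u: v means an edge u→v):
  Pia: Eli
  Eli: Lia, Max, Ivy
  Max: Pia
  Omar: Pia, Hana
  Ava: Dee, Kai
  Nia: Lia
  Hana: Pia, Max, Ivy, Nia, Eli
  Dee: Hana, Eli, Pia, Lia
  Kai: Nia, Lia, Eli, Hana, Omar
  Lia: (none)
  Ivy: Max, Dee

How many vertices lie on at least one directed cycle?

A vertex is on a directed cycle iff it belongs to a strongly connected component of size ≥ 2 (or has a self-loop).
The vertices on cycles are {Dee, Eli, Ivy, Max, Pia, Hana} — 6 in total.

6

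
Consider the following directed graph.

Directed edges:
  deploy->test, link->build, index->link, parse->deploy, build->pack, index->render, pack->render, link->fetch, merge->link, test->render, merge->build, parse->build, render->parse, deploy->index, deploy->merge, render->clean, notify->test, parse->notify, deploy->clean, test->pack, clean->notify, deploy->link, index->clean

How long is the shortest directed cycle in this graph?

4

For each vertex v, BFS finds the shortest path from v back to v.
The shortest such closed walk is deploy → test → render → parse → deploy, length 4.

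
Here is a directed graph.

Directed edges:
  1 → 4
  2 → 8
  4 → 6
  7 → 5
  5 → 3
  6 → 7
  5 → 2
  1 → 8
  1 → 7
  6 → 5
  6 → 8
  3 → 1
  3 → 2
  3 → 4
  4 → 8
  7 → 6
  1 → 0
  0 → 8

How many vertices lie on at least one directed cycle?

A vertex is on a directed cycle iff it belongs to a strongly connected component of size ≥ 2 (or has a self-loop).
The vertices on cycles are {1, 3, 4, 5, 6, 7} — 6 in total.

6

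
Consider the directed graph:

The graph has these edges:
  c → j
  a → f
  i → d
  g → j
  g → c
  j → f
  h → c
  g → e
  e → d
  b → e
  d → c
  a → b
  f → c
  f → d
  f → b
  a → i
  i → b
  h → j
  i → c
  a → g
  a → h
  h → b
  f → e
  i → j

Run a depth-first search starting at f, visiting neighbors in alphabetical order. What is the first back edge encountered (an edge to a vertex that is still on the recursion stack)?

DFS from f (visiting neighbors in alphabetical order); mark gray on enter, black on exit:
f gray
  b gray
    e gray
      d gray
        c gray
          j gray
            j→f: f is gray → back edge
First back edge: j → f.

j→f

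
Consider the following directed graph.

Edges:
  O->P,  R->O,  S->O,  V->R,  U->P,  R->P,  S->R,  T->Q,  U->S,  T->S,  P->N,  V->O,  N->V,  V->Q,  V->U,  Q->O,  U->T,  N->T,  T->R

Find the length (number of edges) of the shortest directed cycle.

4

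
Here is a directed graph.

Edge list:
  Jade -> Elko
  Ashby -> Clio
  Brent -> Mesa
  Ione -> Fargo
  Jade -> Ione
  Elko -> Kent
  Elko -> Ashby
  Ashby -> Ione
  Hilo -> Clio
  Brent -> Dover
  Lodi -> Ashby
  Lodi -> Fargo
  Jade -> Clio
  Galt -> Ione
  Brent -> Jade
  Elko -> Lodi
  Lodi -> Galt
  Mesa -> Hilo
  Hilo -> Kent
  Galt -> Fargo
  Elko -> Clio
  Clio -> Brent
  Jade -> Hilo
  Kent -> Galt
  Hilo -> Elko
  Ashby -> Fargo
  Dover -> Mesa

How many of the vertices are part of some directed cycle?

9

A vertex is on a directed cycle iff it belongs to a strongly connected component of size ≥ 2 (or has a self-loop).
The vertices on cycles are {Clio, Elko, Hilo, Jade, Lodi, Mesa, Ashby, Brent, Dover} — 9 in total.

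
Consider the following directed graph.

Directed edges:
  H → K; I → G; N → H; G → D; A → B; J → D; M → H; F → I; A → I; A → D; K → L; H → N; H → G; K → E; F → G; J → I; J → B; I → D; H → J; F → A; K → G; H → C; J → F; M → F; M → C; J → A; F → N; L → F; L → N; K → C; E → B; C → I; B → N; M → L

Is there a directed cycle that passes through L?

Yes

L is on a cycle iff L can reach itself via ≥1 edge.
L → N → H → K → L — yes.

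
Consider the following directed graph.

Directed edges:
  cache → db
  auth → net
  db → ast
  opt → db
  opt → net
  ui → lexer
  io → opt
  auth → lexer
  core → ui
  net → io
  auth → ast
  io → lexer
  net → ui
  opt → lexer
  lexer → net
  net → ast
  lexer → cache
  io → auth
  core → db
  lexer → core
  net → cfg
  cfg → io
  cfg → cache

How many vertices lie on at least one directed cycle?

A vertex is on a directed cycle iff it belongs to a strongly connected component of size ≥ 2 (or has a self-loop).
The vertices on cycles are {io, ui, cfg, net, opt, auth, core, lexer} — 8 in total.

8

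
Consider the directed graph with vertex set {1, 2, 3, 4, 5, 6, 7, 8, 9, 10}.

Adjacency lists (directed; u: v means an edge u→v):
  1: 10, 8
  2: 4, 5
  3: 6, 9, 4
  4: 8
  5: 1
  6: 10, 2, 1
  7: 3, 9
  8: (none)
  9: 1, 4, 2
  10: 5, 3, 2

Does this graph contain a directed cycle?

Yes

DFS with white/gray/black marking, starting from 1:
1 gray
  10 gray
    5 gray
      5→1: 1 is gray → back edge
Back edge found, so a cycle exists: 1 → 10 → 5 → 1.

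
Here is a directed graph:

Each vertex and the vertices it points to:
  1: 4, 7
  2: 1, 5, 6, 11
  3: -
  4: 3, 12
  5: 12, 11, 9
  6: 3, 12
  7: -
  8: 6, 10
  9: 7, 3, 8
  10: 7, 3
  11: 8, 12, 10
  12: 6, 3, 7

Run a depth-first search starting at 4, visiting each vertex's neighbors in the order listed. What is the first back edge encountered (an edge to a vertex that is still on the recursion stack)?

6→12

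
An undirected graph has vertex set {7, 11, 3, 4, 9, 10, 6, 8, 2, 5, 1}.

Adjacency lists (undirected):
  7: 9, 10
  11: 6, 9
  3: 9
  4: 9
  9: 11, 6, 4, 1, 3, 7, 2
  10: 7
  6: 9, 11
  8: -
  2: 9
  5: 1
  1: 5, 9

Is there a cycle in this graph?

DFS, tracking each vertex's parent; an edge to a visited non-parent vertex closes a cycle.
Start from 6:
visit 6 (parent –)
  visit 9 (parent 6)
    visit 11 (parent 9)
      11–6: 6 visited and ≠ parent → cycle
Cycle: 6 – 9 – 11 – 6.

Yes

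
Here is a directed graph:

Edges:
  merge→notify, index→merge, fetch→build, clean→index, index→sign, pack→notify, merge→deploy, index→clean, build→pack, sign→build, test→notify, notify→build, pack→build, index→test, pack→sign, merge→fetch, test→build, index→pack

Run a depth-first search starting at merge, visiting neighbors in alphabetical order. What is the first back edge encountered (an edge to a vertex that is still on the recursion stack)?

pack->build

DFS from merge (visiting neighbors in alphabetical order); mark gray on enter, black on exit:
merge gray
  deploy gray
  deploy black
  fetch gray
    build gray
      pack gray
        pack→build: build is gray → back edge
First back edge: pack → build.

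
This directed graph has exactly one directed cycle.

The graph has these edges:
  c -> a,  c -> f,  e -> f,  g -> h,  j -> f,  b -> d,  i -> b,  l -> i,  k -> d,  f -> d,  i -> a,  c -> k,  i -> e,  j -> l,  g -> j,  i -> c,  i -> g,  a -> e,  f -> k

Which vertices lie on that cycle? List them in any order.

g, i, j, l

DFS with gray/black marking from i:
i gray
  a gray
    e gray
      f gray
        d gray
        d black
        k gray
          k→d: d black — skip
        k black
      f black
    e black
  a black
  c gray
    c→f: f black — skip
    c→k: k black — skip
    c→a: a black — skip
  c black
  i→e: e black — skip
  b gray
    b→d: d black — skip
  b black
  g gray
    j gray
      j→f: f black — skip
      l gray
        l→i: i is gray → back edge
Back edge closes the cycle i → g → j → l → i; its vertices are {g, i, j, l}.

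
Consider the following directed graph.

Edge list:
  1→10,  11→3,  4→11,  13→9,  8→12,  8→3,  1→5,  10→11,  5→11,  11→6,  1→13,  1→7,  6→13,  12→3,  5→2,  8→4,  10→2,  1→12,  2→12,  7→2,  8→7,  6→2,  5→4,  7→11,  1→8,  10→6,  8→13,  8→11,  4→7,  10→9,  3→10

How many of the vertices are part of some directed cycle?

A vertex is on a directed cycle iff it belongs to a strongly connected component of size ≥ 2 (or has a self-loop).
The vertices on cycles are {2, 3, 6, 10, 11, 12} — 6 in total.

6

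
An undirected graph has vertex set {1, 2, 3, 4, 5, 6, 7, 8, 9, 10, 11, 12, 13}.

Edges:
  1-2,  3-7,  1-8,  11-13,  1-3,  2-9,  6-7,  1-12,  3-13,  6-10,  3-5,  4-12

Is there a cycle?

DFS, tracking each vertex's parent; an edge to a visited non-parent vertex closes a cycle.
Start from 12:
visit 12 (parent –)
  visit 1 (parent 12)
    visit 3 (parent 1)
      visit 5 (parent 3)
        5–3: parent, skip
      visit 7 (parent 3)
        visit 6 (parent 7)
          visit 10 (parent 6)
            10–6: parent, skip
          6–7: parent, skip
        7–3: parent, skip
      visit 13 (parent 3)
        13–3: parent, skip
        visit 11 (parent 13)
          11–13: parent, skip
      3–1: parent, skip
    visit 2 (parent 1)
      2–1: parent, skip
      visit 9 (parent 2)
        9–2: parent, skip
    1–12: parent, skip
    visit 8 (parent 1)
      8–1: parent, skip
  visit 4 (parent 12)
    4–12: parent, skip
No non-parent visited neighbor found — the graph is a forest.

No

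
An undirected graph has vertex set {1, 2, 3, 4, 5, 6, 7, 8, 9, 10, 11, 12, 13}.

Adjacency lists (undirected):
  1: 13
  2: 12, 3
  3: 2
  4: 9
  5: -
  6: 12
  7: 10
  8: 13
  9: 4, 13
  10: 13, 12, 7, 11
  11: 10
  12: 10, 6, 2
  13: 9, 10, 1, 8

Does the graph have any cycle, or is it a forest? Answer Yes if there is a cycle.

No

DFS, tracking each vertex's parent; an edge to a visited non-parent vertex closes a cycle.
Start from 5:
visit 5 (parent –)
visit 1 (parent –)
  visit 13 (parent 1)
    visit 9 (parent 13)
      visit 4 (parent 9)
        4–9: parent, skip
      9–13: parent, skip
    visit 10 (parent 13)
      10–13: parent, skip
      visit 12 (parent 10)
        12–10: parent, skip
        visit 6 (parent 12)
          6–12: parent, skip
        visit 2 (parent 12)
          2–12: parent, skip
          visit 3 (parent 2)
            3–2: parent, skip
      visit 7 (parent 10)
        7–10: parent, skip
      visit 11 (parent 10)
        11–10: parent, skip
    13–1: parent, skip
    visit 8 (parent 13)
      8–13: parent, skip
No non-parent visited neighbor found — the graph is a forest.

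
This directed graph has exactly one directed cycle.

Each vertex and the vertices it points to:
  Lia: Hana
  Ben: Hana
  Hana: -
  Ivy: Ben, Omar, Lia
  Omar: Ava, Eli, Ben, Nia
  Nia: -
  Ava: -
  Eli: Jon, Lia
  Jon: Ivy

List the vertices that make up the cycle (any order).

DFS with gray/black marking from Ivy:
Ivy gray
  Ben gray
    Hana gray
    Hana black
  Ben black
  Omar gray
    Ava gray
    Ava black
    Eli gray
      Jon gray
        Jon→Ivy: Ivy is gray → back edge
Back edge closes the cycle Ivy → Omar → Eli → Jon → Ivy; its vertices are {Eli, Ivy, Jon, Omar}.

Eli, Ivy, Jon, Omar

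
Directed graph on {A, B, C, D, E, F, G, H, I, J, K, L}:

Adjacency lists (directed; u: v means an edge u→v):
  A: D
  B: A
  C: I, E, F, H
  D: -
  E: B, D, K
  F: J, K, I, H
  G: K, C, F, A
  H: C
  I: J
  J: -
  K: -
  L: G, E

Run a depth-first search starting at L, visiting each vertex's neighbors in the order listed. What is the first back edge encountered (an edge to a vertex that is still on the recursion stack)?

H→C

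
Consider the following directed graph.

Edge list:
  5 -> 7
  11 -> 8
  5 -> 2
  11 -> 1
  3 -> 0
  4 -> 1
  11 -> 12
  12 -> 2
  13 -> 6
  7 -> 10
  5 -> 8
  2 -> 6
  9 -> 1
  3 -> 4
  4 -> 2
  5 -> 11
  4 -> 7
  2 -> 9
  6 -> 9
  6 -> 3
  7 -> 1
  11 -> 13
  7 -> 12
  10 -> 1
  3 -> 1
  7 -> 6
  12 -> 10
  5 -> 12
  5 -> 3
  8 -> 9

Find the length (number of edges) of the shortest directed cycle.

For each vertex v, BFS finds the shortest path from v back to v.
The shortest such closed walk is 3 → 4 → 2 → 6 → 3, length 4.

4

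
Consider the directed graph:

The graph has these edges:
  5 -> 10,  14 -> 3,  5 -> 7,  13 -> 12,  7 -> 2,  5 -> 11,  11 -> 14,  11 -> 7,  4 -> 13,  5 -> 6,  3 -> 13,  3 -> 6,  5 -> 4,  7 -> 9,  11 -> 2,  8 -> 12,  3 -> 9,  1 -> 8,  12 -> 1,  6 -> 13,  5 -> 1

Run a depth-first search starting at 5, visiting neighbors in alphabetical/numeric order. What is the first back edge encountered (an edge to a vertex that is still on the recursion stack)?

12->1

DFS from 5 (visiting neighbors in alphabetical/numeric order); mark gray on enter, black on exit:
5 gray
  1 gray
    8 gray
      12 gray
        12→1: 1 is gray → back edge
First back edge: 12 → 1.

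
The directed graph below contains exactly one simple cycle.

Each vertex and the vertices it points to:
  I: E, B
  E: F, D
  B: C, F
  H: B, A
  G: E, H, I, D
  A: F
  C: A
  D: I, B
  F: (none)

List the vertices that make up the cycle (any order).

DFS with gray/black marking from D:
D gray
  I gray
    E gray
      F gray
      F black
      E→D: D is gray → back edge
Back edge closes the cycle D → I → E → D; its vertices are {D, E, I}.

D, E, I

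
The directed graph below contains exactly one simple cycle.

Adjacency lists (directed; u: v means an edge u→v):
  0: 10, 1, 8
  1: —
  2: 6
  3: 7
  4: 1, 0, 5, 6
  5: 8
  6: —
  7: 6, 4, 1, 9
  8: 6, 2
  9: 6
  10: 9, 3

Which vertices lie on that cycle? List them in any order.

0, 3, 4, 7, 10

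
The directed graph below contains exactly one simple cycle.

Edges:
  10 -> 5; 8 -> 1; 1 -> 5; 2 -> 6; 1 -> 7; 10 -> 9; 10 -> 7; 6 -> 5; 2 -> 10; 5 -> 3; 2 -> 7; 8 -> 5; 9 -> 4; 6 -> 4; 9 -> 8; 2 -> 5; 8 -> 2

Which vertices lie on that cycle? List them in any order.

DFS with gray/black marking from 8:
8 gray
  5 gray
    3 gray
    3 black
  5 black
  1 gray
    1→5: 5 black — skip
    7 gray
    7 black
  1 black
  2 gray
    2→5: 5 black — skip
    6 gray
      6→5: 5 black — skip
      4 gray
      4 black
    6 black
    2→7: 7 black — skip
    10 gray
      10→7: 7 black — skip
      9 gray
        9→8: 8 is gray → back edge
Back edge closes the cycle 8 → 2 → 10 → 9 → 8; its vertices are {2, 8, 9, 10}.

2, 8, 9, 10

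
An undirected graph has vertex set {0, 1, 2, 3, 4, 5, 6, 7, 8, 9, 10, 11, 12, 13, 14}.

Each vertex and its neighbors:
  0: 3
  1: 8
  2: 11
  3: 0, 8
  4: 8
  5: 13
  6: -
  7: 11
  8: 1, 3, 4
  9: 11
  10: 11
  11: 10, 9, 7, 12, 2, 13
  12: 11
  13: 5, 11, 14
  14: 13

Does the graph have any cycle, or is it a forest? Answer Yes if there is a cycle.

DFS, tracking each vertex's parent; an edge to a visited non-parent vertex closes a cycle.
Start from 1:
visit 1 (parent –)
  visit 8 (parent 1)
    8–1: parent, skip
    visit 3 (parent 8)
      visit 0 (parent 3)
        0–3: parent, skip
      3–8: parent, skip
    visit 4 (parent 8)
      4–8: parent, skip
visit 2 (parent –)
  visit 11 (parent 2)
    visit 10 (parent 11)
      10–11: parent, skip
    visit 9 (parent 11)
      9–11: parent, skip
    visit 7 (parent 11)
      7–11: parent, skip
    visit 12 (parent 11)
      12–11: parent, skip
    11–2: parent, skip
    visit 13 (parent 11)
      visit 5 (parent 13)
        5–13: parent, skip
      13–11: parent, skip
      visit 14 (parent 13)
        14–13: parent, skip
visit 6 (parent –)
No non-parent visited neighbor found — the graph is a forest.

No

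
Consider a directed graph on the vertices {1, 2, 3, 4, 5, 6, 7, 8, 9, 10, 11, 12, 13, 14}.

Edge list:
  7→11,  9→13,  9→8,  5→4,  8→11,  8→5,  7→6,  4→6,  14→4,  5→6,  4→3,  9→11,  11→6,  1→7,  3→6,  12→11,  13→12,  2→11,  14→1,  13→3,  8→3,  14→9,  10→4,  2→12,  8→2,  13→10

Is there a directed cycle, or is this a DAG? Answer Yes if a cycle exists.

No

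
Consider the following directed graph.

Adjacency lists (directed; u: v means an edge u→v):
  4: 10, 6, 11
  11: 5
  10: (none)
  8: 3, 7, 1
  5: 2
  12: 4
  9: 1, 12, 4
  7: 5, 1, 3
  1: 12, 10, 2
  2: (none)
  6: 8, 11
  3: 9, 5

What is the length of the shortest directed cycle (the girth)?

For each vertex v, BFS finds the shortest path from v back to v.
The shortest such closed walk is 4 → 6 → 8 → 3 → 9 → 4, length 5.

5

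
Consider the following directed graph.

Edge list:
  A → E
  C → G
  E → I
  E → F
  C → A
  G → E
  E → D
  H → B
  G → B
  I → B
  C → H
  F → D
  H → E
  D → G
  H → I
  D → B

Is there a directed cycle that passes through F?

Yes

F is on a cycle iff F can reach itself via ≥1 edge.
F → D → G → E → F — yes.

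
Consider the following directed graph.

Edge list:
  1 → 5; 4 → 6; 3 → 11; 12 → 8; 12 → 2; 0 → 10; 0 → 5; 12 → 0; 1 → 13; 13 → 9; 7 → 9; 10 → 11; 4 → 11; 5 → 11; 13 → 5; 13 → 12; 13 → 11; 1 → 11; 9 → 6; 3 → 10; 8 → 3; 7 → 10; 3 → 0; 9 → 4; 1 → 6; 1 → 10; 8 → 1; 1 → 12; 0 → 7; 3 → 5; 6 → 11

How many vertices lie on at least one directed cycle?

4

A vertex is on a directed cycle iff it belongs to a strongly connected component of size ≥ 2 (or has a self-loop).
The vertices on cycles are {1, 8, 12, 13} — 4 in total.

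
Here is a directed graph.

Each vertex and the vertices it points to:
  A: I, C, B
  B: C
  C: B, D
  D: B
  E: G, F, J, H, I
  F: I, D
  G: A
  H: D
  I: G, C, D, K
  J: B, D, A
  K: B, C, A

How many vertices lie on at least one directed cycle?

A vertex is on a directed cycle iff it belongs to a strongly connected component of size ≥ 2 (or has a self-loop).
The vertices on cycles are {A, B, C, D, G, I, K} — 7 in total.

7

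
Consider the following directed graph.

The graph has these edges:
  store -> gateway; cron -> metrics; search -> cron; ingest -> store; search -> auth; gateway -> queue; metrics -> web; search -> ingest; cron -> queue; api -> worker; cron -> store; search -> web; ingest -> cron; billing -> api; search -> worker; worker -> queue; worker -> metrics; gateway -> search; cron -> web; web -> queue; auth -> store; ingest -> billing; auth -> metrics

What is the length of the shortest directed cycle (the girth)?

4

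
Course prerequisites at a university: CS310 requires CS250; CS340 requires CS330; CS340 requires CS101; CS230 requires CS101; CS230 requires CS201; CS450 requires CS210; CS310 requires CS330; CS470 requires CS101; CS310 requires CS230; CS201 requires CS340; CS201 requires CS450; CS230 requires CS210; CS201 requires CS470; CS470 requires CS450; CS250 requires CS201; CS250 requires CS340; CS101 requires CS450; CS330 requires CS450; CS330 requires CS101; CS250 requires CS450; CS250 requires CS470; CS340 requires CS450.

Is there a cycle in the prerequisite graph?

No

DFS with white/gray/black marking, starting from CS201:
CS201 gray
  CS450 gray
    CS210 gray
    CS210 black
  CS450 black
  CS340 gray
    CS101 gray
      CS101→CS450: CS450 black — skip
    CS101 black
    CS340→CS450: CS450 black — skip
    CS330 gray
      CS330→CS450: CS450 black — skip
      CS330→CS101: CS101 black — skip
    CS330 black
  CS340 black
  CS470 gray
    CS470→CS450: CS450 black — skip
    CS470→CS101: CS101 black — skip
  CS470 black
CS201 black
CS230 gray
  CS230→CS101: CS101 black — skip
  CS230→CS210: CS210 black — skip
  CS230→CS201: CS201 black — skip
CS230 black
CS310 gray
  CS310→CS330: CS330 black — skip
  CS310→CS230: CS230 black — skip
  CS250 gray
    CS250→CS340: CS340 black — skip
    CS250→CS470: CS470 black — skip
    CS250→CS450: CS450 black — skip
    CS250→CS201: CS201 black — skip
  CS250 black
CS310 black
Every edge goes to a white or black vertex — no back edge, so the graph is acyclic.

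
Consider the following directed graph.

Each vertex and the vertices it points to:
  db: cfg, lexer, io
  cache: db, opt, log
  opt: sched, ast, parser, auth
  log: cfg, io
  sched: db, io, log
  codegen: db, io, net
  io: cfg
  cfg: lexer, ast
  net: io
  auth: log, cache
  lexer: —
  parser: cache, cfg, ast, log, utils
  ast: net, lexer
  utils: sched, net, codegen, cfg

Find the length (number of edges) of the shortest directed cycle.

3

For each vertex v, BFS finds the shortest path from v back to v.
The shortest such closed walk is opt → auth → cache → opt, length 3.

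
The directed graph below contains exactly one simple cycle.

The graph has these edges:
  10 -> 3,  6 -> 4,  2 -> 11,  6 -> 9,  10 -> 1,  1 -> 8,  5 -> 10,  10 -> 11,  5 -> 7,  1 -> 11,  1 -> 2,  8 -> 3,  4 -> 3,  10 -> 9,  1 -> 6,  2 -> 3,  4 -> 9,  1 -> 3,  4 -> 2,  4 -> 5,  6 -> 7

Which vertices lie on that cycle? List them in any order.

1, 4, 5, 6, 10

DFS with gray/black marking from 1:
1 gray
  3 gray
  3 black
  6 gray
    4 gray
      5 gray
        7 gray
        7 black
        10 gray
          11 gray
          11 black
          10→3: 3 black — skip
          10→1: 1 is gray → back edge
Back edge closes the cycle 1 → 6 → 4 → 5 → 10 → 1; its vertices are {1, 4, 5, 6, 10}.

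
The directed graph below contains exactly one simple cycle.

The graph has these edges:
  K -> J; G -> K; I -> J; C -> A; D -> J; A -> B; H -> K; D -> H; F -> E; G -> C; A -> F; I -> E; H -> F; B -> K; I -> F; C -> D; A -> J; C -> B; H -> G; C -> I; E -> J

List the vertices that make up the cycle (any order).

DFS with gray/black marking from C:
C gray
  A gray
    B gray
      K gray
        J gray
        J black
      K black
    B black
    F gray
      E gray
        E→J: J black — skip
      E black
    F black
    A→J: J black — skip
  A black
  D gray
    H gray
      H→F: F black — skip
      G gray
        G→K: K black — skip
        G→C: C is gray → back edge
Back edge closes the cycle C → D → H → G → C; its vertices are {C, D, G, H}.

C, D, G, H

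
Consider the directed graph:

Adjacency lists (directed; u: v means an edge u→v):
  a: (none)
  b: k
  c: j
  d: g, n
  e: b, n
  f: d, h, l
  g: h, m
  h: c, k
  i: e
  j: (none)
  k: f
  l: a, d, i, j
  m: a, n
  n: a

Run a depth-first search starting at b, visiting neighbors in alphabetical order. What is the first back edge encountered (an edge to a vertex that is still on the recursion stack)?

h->k

DFS from b (visiting neighbors in alphabetical order); mark gray on enter, black on exit:
b gray
  k gray
    f gray
      d gray
        g gray
          h gray
            c gray
              j gray
              j black
            c black
            h→k: k is gray → back edge
First back edge: h → k.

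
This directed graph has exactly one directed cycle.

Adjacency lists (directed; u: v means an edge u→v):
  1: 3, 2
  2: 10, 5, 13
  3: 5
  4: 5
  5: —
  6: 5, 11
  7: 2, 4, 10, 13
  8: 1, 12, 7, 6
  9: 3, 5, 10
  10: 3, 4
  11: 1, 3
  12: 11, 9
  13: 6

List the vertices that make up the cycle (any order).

DFS with gray/black marking from 2:
2 gray
  10 gray
    3 gray
      5 gray
      5 black
    3 black
    4 gray
      4→5: 5 black — skip
    4 black
  10 black
  2→5: 5 black — skip
  13 gray
    6 gray
      6→5: 5 black — skip
      11 gray
        1 gray
          1→3: 3 black — skip
          1→2: 2 is gray → back edge
Back edge closes the cycle 2 → 13 → 6 → 11 → 1 → 2; its vertices are {1, 2, 6, 11, 13}.

1, 2, 6, 11, 13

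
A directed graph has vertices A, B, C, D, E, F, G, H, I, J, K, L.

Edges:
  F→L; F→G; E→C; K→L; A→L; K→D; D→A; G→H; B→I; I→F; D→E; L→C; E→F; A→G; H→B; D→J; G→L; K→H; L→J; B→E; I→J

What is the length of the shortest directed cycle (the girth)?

For each vertex v, BFS finds the shortest path from v back to v.
The shortest such closed walk is H → B → E → F → G → H, length 5.

5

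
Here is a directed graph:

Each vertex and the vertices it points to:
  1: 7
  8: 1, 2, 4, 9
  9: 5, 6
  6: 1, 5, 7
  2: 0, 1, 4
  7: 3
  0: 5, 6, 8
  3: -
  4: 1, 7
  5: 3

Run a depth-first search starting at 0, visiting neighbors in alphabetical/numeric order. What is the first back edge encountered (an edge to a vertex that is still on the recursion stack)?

2→0

DFS from 0 (visiting neighbors in alphabetical/numeric order); mark gray on enter, black on exit:
0 gray
  5 gray
    3 gray
    3 black
  5 black
  6 gray
    1 gray
      7 gray
        7→3: 3 black — skip
      7 black
    1 black
    6→5: 5 black — skip
    6→7: 7 black — skip
  6 black
  8 gray
    8→1: 1 black — skip
    2 gray
      2→0: 0 is gray → back edge
First back edge: 2 → 0.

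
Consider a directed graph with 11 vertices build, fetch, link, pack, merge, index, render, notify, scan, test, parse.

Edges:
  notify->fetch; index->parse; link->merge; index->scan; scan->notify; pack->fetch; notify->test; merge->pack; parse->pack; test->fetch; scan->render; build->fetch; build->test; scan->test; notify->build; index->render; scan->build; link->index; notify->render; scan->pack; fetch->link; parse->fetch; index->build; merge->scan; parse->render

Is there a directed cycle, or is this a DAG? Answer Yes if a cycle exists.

Yes

DFS with white/gray/black marking, starting from fetch:
fetch gray
  link gray
    merge gray
      pack gray
        pack→fetch: fetch is gray → back edge
Back edge found, so a cycle exists: fetch → link → merge → pack → fetch.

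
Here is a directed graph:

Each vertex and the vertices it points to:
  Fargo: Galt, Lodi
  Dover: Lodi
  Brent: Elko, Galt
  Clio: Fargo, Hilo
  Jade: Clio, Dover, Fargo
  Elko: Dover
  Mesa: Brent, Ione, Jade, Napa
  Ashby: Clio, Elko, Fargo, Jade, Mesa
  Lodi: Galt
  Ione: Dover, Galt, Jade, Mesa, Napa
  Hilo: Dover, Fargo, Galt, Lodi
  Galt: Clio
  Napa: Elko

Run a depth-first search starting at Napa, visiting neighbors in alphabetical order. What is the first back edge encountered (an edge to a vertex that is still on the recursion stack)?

DFS from Napa (visiting neighbors in alphabetical order); mark gray on enter, black on exit:
Napa gray
  Elko gray
    Dover gray
      Lodi gray
        Galt gray
          Clio gray
            Fargo gray
              Fargo→Galt: Galt is gray → back edge
First back edge: Fargo → Galt.

Fargo->Galt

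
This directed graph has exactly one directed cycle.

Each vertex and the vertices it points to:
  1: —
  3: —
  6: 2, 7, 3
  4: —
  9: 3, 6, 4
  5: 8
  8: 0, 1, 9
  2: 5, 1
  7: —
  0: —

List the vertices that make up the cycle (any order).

DFS with gray/black marking from 8:
8 gray
  0 gray
  0 black
  1 gray
  1 black
  9 gray
    3 gray
    3 black
    6 gray
      2 gray
        5 gray
          5→8: 8 is gray → back edge
Back edge closes the cycle 8 → 9 → 6 → 2 → 5 → 8; its vertices are {2, 5, 6, 8, 9}.

2, 5, 6, 8, 9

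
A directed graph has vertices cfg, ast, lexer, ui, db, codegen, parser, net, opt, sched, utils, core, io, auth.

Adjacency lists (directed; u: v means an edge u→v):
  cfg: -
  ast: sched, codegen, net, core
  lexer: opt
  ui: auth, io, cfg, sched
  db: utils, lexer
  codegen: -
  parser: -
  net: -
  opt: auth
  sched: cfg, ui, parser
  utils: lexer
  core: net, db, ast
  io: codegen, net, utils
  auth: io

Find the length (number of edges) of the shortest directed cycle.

2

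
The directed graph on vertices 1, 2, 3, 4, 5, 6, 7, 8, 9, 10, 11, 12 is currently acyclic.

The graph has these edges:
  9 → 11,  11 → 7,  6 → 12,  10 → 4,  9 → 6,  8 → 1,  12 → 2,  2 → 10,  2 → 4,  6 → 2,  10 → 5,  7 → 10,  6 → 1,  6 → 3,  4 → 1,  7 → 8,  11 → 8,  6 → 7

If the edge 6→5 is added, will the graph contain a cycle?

No

Adding 6→5 creates a cycle iff 5 can already reach 6.
Explore from 5: no path reaches 6. The graph stays acyclic.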